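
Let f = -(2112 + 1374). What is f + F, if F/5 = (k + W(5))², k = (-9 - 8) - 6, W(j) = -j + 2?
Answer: -106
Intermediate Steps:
W(j) = 2 - j
k = -23 (k = -17 - 6 = -23)
F = 3380 (F = 5*(-23 + (2 - 1*5))² = 5*(-23 + (2 - 5))² = 5*(-23 - 3)² = 5*(-26)² = 5*676 = 3380)
f = -3486 (f = -1*3486 = -3486)
f + F = -3486 + 3380 = -106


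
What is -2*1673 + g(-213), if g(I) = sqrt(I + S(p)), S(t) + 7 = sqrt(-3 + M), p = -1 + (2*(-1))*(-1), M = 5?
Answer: -3346 + I*sqrt(220 - sqrt(2)) ≈ -3346.0 + 14.785*I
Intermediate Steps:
p = 1 (p = -1 - 2*(-1) = -1 + 2 = 1)
S(t) = -7 + sqrt(2) (S(t) = -7 + sqrt(-3 + 5) = -7 + sqrt(2))
g(I) = sqrt(-7 + I + sqrt(2)) (g(I) = sqrt(I + (-7 + sqrt(2))) = sqrt(-7 + I + sqrt(2)))
-2*1673 + g(-213) = -2*1673 + sqrt(-7 - 213 + sqrt(2)) = -3346 + sqrt(-220 + sqrt(2))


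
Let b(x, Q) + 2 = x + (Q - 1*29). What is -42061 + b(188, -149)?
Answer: -42053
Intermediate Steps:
b(x, Q) = -31 + Q + x (b(x, Q) = -2 + (x + (Q - 1*29)) = -2 + (x + (Q - 29)) = -2 + (x + (-29 + Q)) = -2 + (-29 + Q + x) = -31 + Q + x)
-42061 + b(188, -149) = -42061 + (-31 - 149 + 188) = -42061 + 8 = -42053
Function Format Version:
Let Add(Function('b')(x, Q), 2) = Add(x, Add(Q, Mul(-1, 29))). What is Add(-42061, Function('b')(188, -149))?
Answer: -42053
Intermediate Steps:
Function('b')(x, Q) = Add(-31, Q, x) (Function('b')(x, Q) = Add(-2, Add(x, Add(Q, Mul(-1, 29)))) = Add(-2, Add(x, Add(Q, -29))) = Add(-2, Add(x, Add(-29, Q))) = Add(-2, Add(-29, Q, x)) = Add(-31, Q, x))
Add(-42061, Function('b')(188, -149)) = Add(-42061, Add(-31, -149, 188)) = Add(-42061, 8) = -42053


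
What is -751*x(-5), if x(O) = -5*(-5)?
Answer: -18775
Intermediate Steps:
x(O) = 25
-751*x(-5) = -751*25 = -18775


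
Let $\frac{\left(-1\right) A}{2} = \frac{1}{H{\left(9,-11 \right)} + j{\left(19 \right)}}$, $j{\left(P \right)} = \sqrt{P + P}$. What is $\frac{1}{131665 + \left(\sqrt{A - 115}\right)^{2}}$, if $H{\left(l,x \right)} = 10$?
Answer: $\frac{2039020}{268232423251} - \frac{\sqrt{38}}{536464846502} \approx 7.6017 \cdot 10^{-6}$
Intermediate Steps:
$j{\left(P \right)} = \sqrt{2} \sqrt{P}$ ($j{\left(P \right)} = \sqrt{2 P} = \sqrt{2} \sqrt{P}$)
$A = - \frac{2}{10 + \sqrt{38}}$ ($A = - \frac{2}{10 + \sqrt{2} \sqrt{19}} = - \frac{2}{10 + \sqrt{38}} \approx -0.12373$)
$\frac{1}{131665 + \left(\sqrt{A - 115}\right)^{2}} = \frac{1}{131665 + \left(\sqrt{\left(- \frac{10}{31} + \frac{\sqrt{38}}{31}\right) - 115}\right)^{2}} = \frac{1}{131665 + \left(\sqrt{- \frac{3575}{31} + \frac{\sqrt{38}}{31}}\right)^{2}} = \frac{1}{131665 - \left(\frac{3575}{31} - \frac{\sqrt{38}}{31}\right)} = \frac{1}{\frac{4078040}{31} + \frac{\sqrt{38}}{31}}$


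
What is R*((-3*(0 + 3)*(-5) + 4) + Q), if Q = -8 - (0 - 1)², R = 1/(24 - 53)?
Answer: -40/29 ≈ -1.3793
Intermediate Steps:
R = -1/29 (R = 1/(-29) = -1/29 ≈ -0.034483)
Q = -9 (Q = -8 - 1*(-1)² = -8 - 1*1 = -8 - 1 = -9)
R*((-3*(0 + 3)*(-5) + 4) + Q) = -((-3*(0 + 3)*(-5) + 4) - 9)/29 = -((-3*3*(-5) + 4) - 9)/29 = -((-9*(-5) + 4) - 9)/29 = -((45 + 4) - 9)/29 = -(49 - 9)/29 = -1/29*40 = -40/29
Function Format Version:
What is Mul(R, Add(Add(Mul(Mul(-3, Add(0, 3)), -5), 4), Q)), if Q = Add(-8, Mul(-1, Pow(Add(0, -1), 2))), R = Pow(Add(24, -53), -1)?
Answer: Rational(-40, 29) ≈ -1.3793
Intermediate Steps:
R = Rational(-1, 29) (R = Pow(-29, -1) = Rational(-1, 29) ≈ -0.034483)
Q = -9 (Q = Add(-8, Mul(-1, Pow(-1, 2))) = Add(-8, Mul(-1, 1)) = Add(-8, -1) = -9)
Mul(R, Add(Add(Mul(Mul(-3, Add(0, 3)), -5), 4), Q)) = Mul(Rational(-1, 29), Add(Add(Mul(Mul(-3, Add(0, 3)), -5), 4), -9)) = Mul(Rational(-1, 29), Add(Add(Mul(Mul(-3, 3), -5), 4), -9)) = Mul(Rational(-1, 29), Add(Add(Mul(-9, -5), 4), -9)) = Mul(Rational(-1, 29), Add(Add(45, 4), -9)) = Mul(Rational(-1, 29), Add(49, -9)) = Mul(Rational(-1, 29), 40) = Rational(-40, 29)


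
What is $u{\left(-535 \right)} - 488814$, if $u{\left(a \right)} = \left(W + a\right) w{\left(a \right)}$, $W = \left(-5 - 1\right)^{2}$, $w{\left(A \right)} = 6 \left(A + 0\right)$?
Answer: $1112976$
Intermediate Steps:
$w{\left(A \right)} = 6 A$
$W = 36$ ($W = \left(-6\right)^{2} = 36$)
$u{\left(a \right)} = 6 a \left(36 + a\right)$ ($u{\left(a \right)} = \left(36 + a\right) 6 a = 6 a \left(36 + a\right)$)
$u{\left(-535 \right)} - 488814 = 6 \left(-535\right) \left(36 - 535\right) - 488814 = 6 \left(-535\right) \left(-499\right) - 488814 = 1601790 - 488814 = 1112976$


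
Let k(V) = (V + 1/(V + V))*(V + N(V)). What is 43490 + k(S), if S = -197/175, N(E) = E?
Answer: 1331989493/30625 ≈ 43494.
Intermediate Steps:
S = -197/175 (S = -197*1/175 = -197/175 ≈ -1.1257)
k(V) = 2*V*(V + 1/(2*V)) (k(V) = (V + 1/(V + V))*(V + V) = (V + 1/(2*V))*(2*V) = 2*V*(V + 1/(2*V)))
43490 + k(S) = 43490 + (1 + 2*(-197/175)**2) = 43490 + (1 + 2*(38809/30625)) = 43490 + (1 + 77618/30625) = 43490 + 108243/30625 = 1331989493/30625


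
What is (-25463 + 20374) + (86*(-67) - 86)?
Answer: -10937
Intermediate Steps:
(-25463 + 20374) + (86*(-67) - 86) = -5089 + (-5762 - 86) = -5089 - 5848 = -10937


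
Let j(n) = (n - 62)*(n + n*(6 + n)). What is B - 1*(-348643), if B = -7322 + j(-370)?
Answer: -57680599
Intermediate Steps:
j(n) = (-62 + n)*(n + n*(6 + n))
B = -58029242 (B = -7322 - 370*(-434 + (-370)**2 - 55*(-370)) = -7322 - 370*(-434 + 136900 + 20350) = -7322 - 370*156816 = -7322 - 58021920 = -58029242)
B - 1*(-348643) = -58029242 - 1*(-348643) = -58029242 + 348643 = -57680599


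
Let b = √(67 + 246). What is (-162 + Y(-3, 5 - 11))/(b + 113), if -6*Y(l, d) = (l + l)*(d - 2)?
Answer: -9605/6228 + 85*√313/6228 ≈ -1.3008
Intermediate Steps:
Y(l, d) = -l*(-2 + d)/3 (Y(l, d) = -(l + l)*(d - 2)/6 = -2*l*(-2 + d)/6 = -l*(-2 + d)/3)
b = √313 ≈ 17.692
(-162 + Y(-3, 5 - 11))/(b + 113) = (-162 + (⅓)*(-3)*(2 - (5 - 11)))/(√313 + 113) = (-162 + (⅓)*(-3)*(2 - 1*(-6)))/(113 + √313) = (-162 + (⅓)*(-3)*(2 + 6))/(113 + √313) = (-162 + (⅓)*(-3)*8)/(113 + √313) = (-162 - 8)/(113 + √313) = -170/(113 + √313)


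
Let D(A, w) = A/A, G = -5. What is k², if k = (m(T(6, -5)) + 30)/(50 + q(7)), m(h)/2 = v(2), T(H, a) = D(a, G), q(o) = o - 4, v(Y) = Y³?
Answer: 2116/2809 ≈ 0.75329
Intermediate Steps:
D(A, w) = 1
q(o) = -4 + o
T(H, a) = 1
m(h) = 16 (m(h) = 2*2³ = 2*8 = 16)
k = 46/53 (k = (16 + 30)/(50 + (-4 + 7)) = 46/(50 + 3) = 46/53 ≈ 0.86792)
k² = (46/53)² = 2116/2809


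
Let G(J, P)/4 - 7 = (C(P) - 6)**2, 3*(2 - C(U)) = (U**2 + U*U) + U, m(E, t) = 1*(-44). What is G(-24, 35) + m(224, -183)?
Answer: 24939892/9 ≈ 2.7711e+6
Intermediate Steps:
m(E, t) = -44
C(U) = 2 - 2*U**2/3 - U/3 (C(U) = 2 - ((U**2 + U*U) + U)/3 = 2 - ((U**2 + U**2) + U)/3 = 2 - (2*U**2 + U)/3 = 2 - (U + 2*U**2)/3 = 2 + (-2*U**2/3 - U/3) = 2 - 2*U**2/3 - U/3)
G(J, P) = 28 + 4*(-4 - 2*P**2/3 - P/3)**2 (G(J, P) = 28 + 4*((2 - 2*P**2/3 - P/3) - 6)**2 = 28 + 4*(-4 - 2*P**2/3 - P/3)**2)
G(-24, 35) + m(224, -183) = (28 + 4*(12 + 35 + 2*35**2)**2/9) - 44 = (28 + 4*(12 + 35 + 2*1225)**2/9) - 44 = (28 + 4*(12 + 35 + 2450)**2/9) - 44 = (28 + (4/9)*2497**2) - 44 = (28 + (4/9)*6235009) - 44 = (28 + 24940036/9) - 44 = 24940288/9 - 44 = 24939892/9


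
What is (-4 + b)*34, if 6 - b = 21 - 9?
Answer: -340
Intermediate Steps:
b = -6 (b = 6 - (21 - 9) = 6 - 1*12 = 6 - 12 = -6)
(-4 + b)*34 = (-4 - 6)*34 = -10*34 = -340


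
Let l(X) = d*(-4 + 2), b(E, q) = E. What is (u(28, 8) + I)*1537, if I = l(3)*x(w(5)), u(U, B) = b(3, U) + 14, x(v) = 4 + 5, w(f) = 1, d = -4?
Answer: 136793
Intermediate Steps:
x(v) = 9
l(X) = 8 (l(X) = -4*(-4 + 2) = -4*(-2) = 8)
u(U, B) = 17 (u(U, B) = 3 + 14 = 17)
I = 72 (I = 8*9 = 72)
(u(28, 8) + I)*1537 = (17 + 72)*1537 = 89*1537 = 136793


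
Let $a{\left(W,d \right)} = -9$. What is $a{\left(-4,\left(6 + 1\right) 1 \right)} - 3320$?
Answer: $-3329$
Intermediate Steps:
$a{\left(-4,\left(6 + 1\right) 1 \right)} - 3320 = -9 - 3320 = -3329$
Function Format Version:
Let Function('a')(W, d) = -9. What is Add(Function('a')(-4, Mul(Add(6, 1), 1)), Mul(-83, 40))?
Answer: -3329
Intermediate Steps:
Add(Function('a')(-4, Mul(Add(6, 1), 1)), Mul(-83, 40)) = Add(-9, Mul(-83, 40)) = Add(-9, -3320) = -3329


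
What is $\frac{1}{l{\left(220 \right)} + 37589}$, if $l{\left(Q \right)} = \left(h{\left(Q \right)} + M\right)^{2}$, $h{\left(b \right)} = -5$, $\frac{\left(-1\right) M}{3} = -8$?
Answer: $\frac{1}{37950} \approx 2.635 \cdot 10^{-5}$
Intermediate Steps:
$M = 24$ ($M = \left(-3\right) \left(-8\right) = 24$)
$l{\left(Q \right)} = 361$ ($l{\left(Q \right)} = \left(-5 + 24\right)^{2} = 19^{2} = 361$)
$\frac{1}{l{\left(220 \right)} + 37589} = \frac{1}{361 + 37589} = \frac{1}{37950}$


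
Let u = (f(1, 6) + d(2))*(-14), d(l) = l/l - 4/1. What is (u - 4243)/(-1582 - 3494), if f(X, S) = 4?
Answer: 473/564 ≈ 0.83865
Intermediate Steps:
d(l) = -3 (d(l) = 1 - 4*1 = 1 - 4 = -3)
u = -14 (u = (4 - 3)*(-14) = 1*(-14) = -14)
(u - 4243)/(-1582 - 3494) = (-14 - 4243)/(-1582 - 3494) = -4257/(-5076) = -4257*(-1/5076) = 473/564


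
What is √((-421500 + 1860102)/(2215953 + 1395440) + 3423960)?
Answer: √44655837296118550626/3611393 ≈ 1850.4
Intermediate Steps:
√((-421500 + 1860102)/(2215953 + 1395440) + 3423960) = √(1438602/3611393 + 3423960) = √(12365266614882/3611393) = √44655837296118550626/3611393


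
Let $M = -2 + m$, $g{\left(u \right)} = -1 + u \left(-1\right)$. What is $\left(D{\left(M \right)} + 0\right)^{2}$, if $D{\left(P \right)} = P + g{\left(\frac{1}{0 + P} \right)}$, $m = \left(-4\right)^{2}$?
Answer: $\frac{32761}{196} \approx 167.15$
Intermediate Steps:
$g{\left(u \right)} = -1 - u$
$m = 16$
$M = 14$ ($M = -2 + 16 = 14$)
$D{\left(P \right)} = -1 + P - \frac{1}{P}$ ($D{\left(P \right)} = P - \left(1 + \frac{1}{0 + P}\right) = P - \left(1 + \frac{1}{P}\right) = -1 + P - \frac{1}{P}$)
$\left(D{\left(M \right)} + 0\right)^{2} = \left(\left(-1 + 14 - \frac{1}{14}\right) + 0\right)^{2} = \left(\frac{181}{14} + 0\right)^{2} = \left(\frac{181}{14}\right)^{2} = \frac{32761}{196}$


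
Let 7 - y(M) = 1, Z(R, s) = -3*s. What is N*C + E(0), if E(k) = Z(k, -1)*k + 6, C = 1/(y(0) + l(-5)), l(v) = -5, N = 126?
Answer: 132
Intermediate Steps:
y(M) = 6 (y(M) = 7 - 1*1 = 7 - 1 = 6)
C = 1 (C = 1/(6 - 5) = 1/1 = 1)
E(k) = 6 + 3*k (E(k) = (-3*(-1))*k + 6 = 3*k + 6 = 6 + 3*k)
N*C + E(0) = 126*1 + (6 + 3*0) = 126 + (6 + 0) = 126 + 6 = 132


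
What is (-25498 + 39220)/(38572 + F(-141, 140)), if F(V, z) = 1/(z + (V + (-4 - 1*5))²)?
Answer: 103555360/291090027 ≈ 0.35575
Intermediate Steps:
F(V, z) = 1/(z + (-9 + V)²) (F(V, z) = 1/(z + (V + (-4 - 5))²) = 1/(z + (V - 9)²) = 1/(z + (-9 + V)²))
(-25498 + 39220)/(38572 + F(-141, 140)) = (-25498 + 39220)/(38572 + 1/(140 + (-9 - 141)²)) = 13722/(38572 + 1/(140 + (-150)²)) = 13722/(38572 + 1/(140 + 22500)) = 13722/(38572 + 1/22640) = 13722/(873270081/22640) = 13722*(22640/873270081) = 103555360/291090027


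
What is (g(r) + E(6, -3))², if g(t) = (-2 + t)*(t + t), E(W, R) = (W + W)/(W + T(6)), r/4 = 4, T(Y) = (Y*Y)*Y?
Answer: 274830084/1369 ≈ 2.0075e+5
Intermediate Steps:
T(Y) = Y³ (T(Y) = Y²*Y = Y³)
r = 16 (r = 4*4 = 16)
E(W, R) = 2*W/(216 + W) (E(W, R) = (W + W)/(W + 6³) = (2*W)/(W + 216) = (2*W)/(216 + W) = 2*W/(216 + W))
g(t) = 2*t*(-2 + t) (g(t) = (-2 + t)*(2*t) = 2*t*(-2 + t))
(g(r) + E(6, -3))² = (2*16*(-2 + 16) + 2*6/(216 + 6))² = (2*16*14 + 2*6/222)² = (448 + 2*6*(1/222))² = (448 + 2/37)² = (16578/37)² = 274830084/1369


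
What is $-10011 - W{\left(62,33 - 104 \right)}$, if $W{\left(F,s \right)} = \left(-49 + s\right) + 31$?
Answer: $-9922$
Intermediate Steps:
$W{\left(F,s \right)} = -18 + s$
$-10011 - W{\left(62,33 - 104 \right)} = -10011 - \left(-18 + \left(33 - 104\right)\right) = -10011 - \left(-18 - 71\right) = -10011 - -89 = -10011 + 89 = -9922$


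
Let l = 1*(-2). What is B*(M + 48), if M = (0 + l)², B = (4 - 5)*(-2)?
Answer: 104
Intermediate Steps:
l = -2
B = 2 (B = -1*(-2) = 2)
M = 4 (M = (0 - 2)² = (-2)² = 4)
B*(M + 48) = 2*(4 + 48) = 2*52 = 104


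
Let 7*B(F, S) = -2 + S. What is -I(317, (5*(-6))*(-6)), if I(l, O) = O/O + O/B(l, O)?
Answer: -719/89 ≈ -8.0786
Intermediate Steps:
B(F, S) = -2/7 + S/7 (B(F, S) = (-2 + S)/7 = -2/7 + S/7)
I(l, O) = 1 + O/(-2/7 + O/7) (I(l, O) = O/O + O/(-2/7 + O/7) = 1 + O/(-2/7 + O/7))
-I(317, (5*(-6))*(-6)) = -2*(-1 + 4*((5*(-6))*(-6)))/(-2 + (5*(-6))*(-6)) = -2*(-1 + 4*(-30*(-6)))/(-2 - 30*(-6)) = -2*(-1 + 4*180)/(-2 + 180) = -2*(-1 + 720)/178 = -2*719/178 = -1*719/89 = -719/89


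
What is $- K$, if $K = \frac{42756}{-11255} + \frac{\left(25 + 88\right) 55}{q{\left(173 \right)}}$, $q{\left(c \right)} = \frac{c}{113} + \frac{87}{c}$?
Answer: $- \frac{273149830073}{89499760} \approx -3052.0$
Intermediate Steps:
$q{\left(c \right)} = \frac{87}{c} + \frac{c}{113}$ ($q{\left(c \right)} = c \frac{1}{113} + \frac{87}{c} = \frac{c}{113} + \frac{87}{c} = \frac{87}{c} + \frac{c}{113}$)
$K = \frac{273149830073}{89499760}$ ($K = \frac{42756}{-11255} + \frac{\left(25 + 88\right) 55}{\frac{87}{173} + \frac{1}{113} \cdot 173} = 42756 \left(- \frac{1}{11255}\right) + \frac{113 \cdot 55}{87 \cdot \frac{1}{173} + \frac{173}{113}} = - \frac{42756}{11255} + \frac{6215}{\frac{87}{173} + \frac{173}{113}} = - \frac{42756}{11255} + \frac{6215}{\frac{39760}{19549}} = - \frac{42756}{11255} + 6215 \cdot \frac{19549}{39760} = - \frac{42756}{11255} + \frac{24299407}{7952} = \frac{273149830073}{89499760} \approx 3052.0$)
$- K = \left(-1\right) \frac{273149830073}{89499760} = - \frac{273149830073}{89499760}$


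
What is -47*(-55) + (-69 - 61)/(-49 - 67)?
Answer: 149995/58 ≈ 2586.1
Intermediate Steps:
-47*(-55) + (-69 - 61)/(-49 - 67) = 2585 - 130/(-116) = 2585 - 130*(-1/116) = 2585 + 65/58 = 149995/58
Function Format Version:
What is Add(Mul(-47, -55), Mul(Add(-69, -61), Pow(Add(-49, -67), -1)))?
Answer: Rational(149995, 58) ≈ 2586.1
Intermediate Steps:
Add(Mul(-47, -55), Mul(Add(-69, -61), Pow(Add(-49, -67), -1))) = Add(2585, Mul(-130, Pow(-116, -1))) = Add(2585, Mul(-130, Rational(-1, 116))) = Add(2585, Rational(65, 58)) = Rational(149995, 58)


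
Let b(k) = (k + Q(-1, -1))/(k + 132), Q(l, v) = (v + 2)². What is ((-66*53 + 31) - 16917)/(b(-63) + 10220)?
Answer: -703248/352559 ≈ -1.9947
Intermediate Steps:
Q(l, v) = (2 + v)²
b(k) = (1 + k)/(132 + k) (b(k) = (k + (2 - 1)²)/(k + 132) = (k + 1²)/(132 + k) = (k + 1)/(132 + k) = (1 + k)/(132 + k))
((-66*53 + 31) - 16917)/(b(-63) + 10220) = ((-66*53 + 31) - 16917)/((1 - 63)/(132 - 63) + 10220) = ((-3498 + 31) - 16917)/(-62/69 + 10220) = (-3467 - 16917)/((1/69)*(-62) + 10220) = -20384/(-62/69 + 10220) = -20384/705118/69 = -20384*69/705118 = -703248/352559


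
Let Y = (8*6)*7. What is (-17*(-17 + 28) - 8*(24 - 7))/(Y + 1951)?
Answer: -323/2287 ≈ -0.14123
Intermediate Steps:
Y = 336 (Y = 48*7 = 336)
(-17*(-17 + 28) - 8*(24 - 7))/(Y + 1951) = (-17*(-17 + 28) - 8*(24 - 7))/(336 + 1951) = (-17*11 - 8*17)/2287 = (-187 - 136)*(1/2287) = -323*1/2287 = -323/2287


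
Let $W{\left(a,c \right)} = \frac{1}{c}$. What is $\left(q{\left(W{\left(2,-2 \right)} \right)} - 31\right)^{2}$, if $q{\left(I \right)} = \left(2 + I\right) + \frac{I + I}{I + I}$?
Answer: $\frac{3249}{4} \approx 812.25$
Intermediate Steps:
$q{\left(I \right)} = 3 + I$ ($q{\left(I \right)} = \left(2 + I\right) + \frac{2 I}{2 I} = \left(2 + I\right) + 2 I \frac{1}{2 I} = \left(2 + I\right) + 1 = 3 + I$)
$\left(q{\left(W{\left(2,-2 \right)} \right)} - 31\right)^{2} = \left(\left(3 + \frac{1}{-2}\right) - 31\right)^{2} = \left(\left(3 - \frac{1}{2}\right) - 31\right)^{2} = \left(\frac{5}{2} - 31\right)^{2} = \left(- \frac{57}{2}\right)^{2} = \frac{3249}{4}$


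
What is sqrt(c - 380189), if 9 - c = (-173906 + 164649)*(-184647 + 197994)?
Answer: sqrt(123172999) ≈ 11098.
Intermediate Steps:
c = 123553188 (c = 9 - (-173906 + 164649)*(-184647 + 197994) = 9 - (-9257)*13347 = 9 - 1*(-123553179) = 9 + 123553179 = 123553188)
sqrt(c - 380189) = sqrt(123553188 - 380189) = sqrt(123172999)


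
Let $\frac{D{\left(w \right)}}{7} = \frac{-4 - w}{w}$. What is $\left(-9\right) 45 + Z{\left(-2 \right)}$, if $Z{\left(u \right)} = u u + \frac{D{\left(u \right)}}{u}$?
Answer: $- \frac{809}{2} \approx -404.5$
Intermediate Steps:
$D{\left(w \right)} = \frac{7 \left(-4 - w\right)}{w}$ ($D{\left(w \right)} = 7 \frac{-4 - w}{w} = \frac{7 \left(-4 - w\right)}{w}$)
$Z{\left(u \right)} = u^{2} + \frac{-7 - \frac{28}{u}}{u}$ ($Z{\left(u \right)} = u u + \frac{-7 - \frac{28}{u}}{u} = u^{2} + \frac{-7 - \frac{28}{u}}{u}$)
$\left(-9\right) 45 + Z{\left(-2 \right)} = \left(-9\right) 45 + \frac{-28 + \left(-2\right)^{4} - -14}{4} = -405 + \frac{-28 + 16 + 14}{4} = -405 + \frac{1}{4} \cdot 2 = -405 + \frac{1}{2} = - \frac{809}{2}$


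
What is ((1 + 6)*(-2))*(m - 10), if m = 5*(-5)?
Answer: 490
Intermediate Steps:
m = -25
((1 + 6)*(-2))*(m - 10) = ((1 + 6)*(-2))*(-25 - 10) = (7*(-2))*(-35) = -14*(-35) = 490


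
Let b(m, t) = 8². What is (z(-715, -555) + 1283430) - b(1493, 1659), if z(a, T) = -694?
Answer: 1282672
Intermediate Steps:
b(m, t) = 64
(z(-715, -555) + 1283430) - b(1493, 1659) = (-694 + 1283430) - 1*64 = 1282736 - 64 = 1282672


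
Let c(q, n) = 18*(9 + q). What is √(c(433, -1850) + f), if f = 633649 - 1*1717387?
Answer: I*√1075782 ≈ 1037.2*I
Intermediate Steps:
f = -1083738 (f = 633649 - 1717387 = -1083738)
c(q, n) = 162 + 18*q
√(c(433, -1850) + f) = √((162 + 18*433) - 1083738) = √((162 + 7794) - 1083738) = √(7956 - 1083738) = √(-1075782) = I*√1075782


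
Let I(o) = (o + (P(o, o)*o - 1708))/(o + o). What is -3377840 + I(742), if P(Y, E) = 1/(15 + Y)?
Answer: -135522344730/40121 ≈ -3.3778e+6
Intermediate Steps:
I(o) = (-1708 + o + o/(15 + o))/(2*o) (I(o) = (o + (o/(15 + o) - 1708))/(o + o) = (o + (o/(15 + o) - 1708))/((2*o)) = (o + (-1708 + o/(15 + o)))*(1/(2*o)) = (-1708 + o + o/(15 + o))*(1/(2*o)) = (-1708 + o + o/(15 + o))/(2*o))
-3377840 + I(742) = -3377840 + (½)*(-25620 + 742² - 1692*742)/(742*(15 + 742)) = -3377840 + (½)*(1/742)*(-25620 + 550564 - 1255464)/757 = -3377840 + (½)*(1/742)*(1/757)*(-730520) = -3377840 - 26090/40121 = -135522344730/40121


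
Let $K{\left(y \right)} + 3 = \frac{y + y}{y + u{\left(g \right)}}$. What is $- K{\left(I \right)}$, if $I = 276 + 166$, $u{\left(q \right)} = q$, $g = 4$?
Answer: $\frac{227}{223} \approx 1.0179$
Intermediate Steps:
$I = 442$
$K{\left(y \right)} = -3 + \frac{2 y}{4 + y}$ ($K{\left(y \right)} = -3 + \frac{y + y}{y + 4} = -3 + \frac{2 y}{4 + y}$)
$- K{\left(I \right)} = - \frac{-12 - 442}{4 + 442} = - \frac{-12 - 442}{446} = - \frac{-454}{446} = \left(-1\right) \left(- \frac{227}{223}\right) = \frac{227}{223}$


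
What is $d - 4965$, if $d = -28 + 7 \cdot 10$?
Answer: $-4923$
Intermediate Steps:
$d = 42$ ($d = -28 + 70 = 42$)
$d - 4965 = 42 - 4965 = -4923$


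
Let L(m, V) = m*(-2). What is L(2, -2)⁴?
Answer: 256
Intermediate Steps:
L(m, V) = -2*m
L(2, -2)⁴ = (-2*2)⁴ = (-4)⁴ = 256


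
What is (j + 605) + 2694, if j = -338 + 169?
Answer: 3130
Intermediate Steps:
j = -169
(j + 605) + 2694 = (-169 + 605) + 2694 = 436 + 2694 = 3130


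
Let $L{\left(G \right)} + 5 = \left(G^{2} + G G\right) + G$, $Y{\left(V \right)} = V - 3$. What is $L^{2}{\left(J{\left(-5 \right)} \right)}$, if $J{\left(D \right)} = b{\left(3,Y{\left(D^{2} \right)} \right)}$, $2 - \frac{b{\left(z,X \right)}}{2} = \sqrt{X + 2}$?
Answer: $77473 - 30328 \sqrt{6} \approx 3184.9$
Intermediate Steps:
$Y{\left(V \right)} = -3 + V$ ($Y{\left(V \right)} = V - 3 = -3 + V$)
$b{\left(z,X \right)} = 4 - 2 \sqrt{2 + X}$ ($b{\left(z,X \right)} = 4 - 2 \sqrt{X + 2} = 4 - 2 \sqrt{2 + X}$)
$J{\left(D \right)} = 4 - 2 \sqrt{-1 + D^{2}}$ ($J{\left(D \right)} = 4 - 2 \sqrt{2 + \left(-3 + D^{2}\right)} = 4 - 2 \sqrt{-1 + D^{2}}$)
$L{\left(G \right)} = -5 + G + 2 G^{2}$ ($L{\left(G \right)} = -5 + \left(\left(G^{2} + G G\right) + G\right) = -5 + \left(\left(G^{2} + G^{2}\right) + G\right) = -5 + \left(2 G^{2} + G\right) = -5 + \left(G + 2 G^{2}\right) = -5 + G + 2 G^{2}$)
$L^{2}{\left(J{\left(-5 \right)} \right)} = \left(-5 + \left(4 - 2 \sqrt{-1 + \left(-5\right)^{2}}\right) + 2 \left(4 - 2 \sqrt{-1 + \left(-5\right)^{2}}\right)^{2}\right)^{2} = \left(-5 + \left(4 - 2 \sqrt{-1 + 25}\right) + 2 \left(4 - 2 \sqrt{-1 + 25}\right)^{2}\right)^{2} = \left(-5 + \left(4 - 2 \sqrt{24}\right) + 2 \left(4 - 2 \sqrt{24}\right)^{2}\right)^{2} = \left(-5 + \left(4 - 2 \cdot 2 \sqrt{6}\right) + 2 \left(4 - 2 \cdot 2 \sqrt{6}\right)^{2}\right)^{2} = \left(-5 + \left(4 - 4 \sqrt{6}\right) + 2 \left(4 - 4 \sqrt{6}\right)^{2}\right)^{2} = \left(-1 - 4 \sqrt{6} + 2 \left(4 - 4 \sqrt{6}\right)^{2}\right)^{2}$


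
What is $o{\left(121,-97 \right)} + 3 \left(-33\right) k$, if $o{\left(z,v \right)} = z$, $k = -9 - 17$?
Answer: $2695$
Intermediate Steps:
$k = -26$ ($k = -9 - 17 = -26$)
$o{\left(121,-97 \right)} + 3 \left(-33\right) k = 121 + 3 \left(-33\right) \left(-26\right) = 121 - -2574 = 121 + 2574 = 2695$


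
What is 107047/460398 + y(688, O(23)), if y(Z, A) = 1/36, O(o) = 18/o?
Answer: 719015/2762388 ≈ 0.26029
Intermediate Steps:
y(Z, A) = 1/36
107047/460398 + y(688, O(23)) = 107047/460398 + 1/36 = 719015/2762388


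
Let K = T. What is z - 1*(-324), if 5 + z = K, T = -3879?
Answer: -3560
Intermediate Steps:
K = -3879
z = -3884 (z = -5 - 3879 = -3884)
z - 1*(-324) = -3884 - 1*(-324) = -3884 + 324 = -3560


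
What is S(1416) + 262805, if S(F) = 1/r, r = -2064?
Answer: 542429519/2064 ≈ 2.6281e+5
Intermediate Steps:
S(F) = -1/2064 (S(F) = 1/(-2064) = -1/2064)
S(1416) + 262805 = -1/2064 + 262805 = 542429519/2064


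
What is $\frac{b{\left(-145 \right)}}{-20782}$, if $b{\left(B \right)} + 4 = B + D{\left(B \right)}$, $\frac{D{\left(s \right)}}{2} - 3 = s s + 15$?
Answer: $- \frac{41937}{20782} \approx -2.0179$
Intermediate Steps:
$D{\left(s \right)} = 36 + 2 s^{2}$ ($D{\left(s \right)} = 6 + 2 \left(s s + 15\right) = 6 + 2 \left(s^{2} + 15\right) = 6 + 2 \left(15 + s^{2}\right) = 6 + \left(30 + 2 s^{2}\right) = 36 + 2 s^{2}$)
$b{\left(B \right)} = 32 + B + 2 B^{2}$ ($b{\left(B \right)} = -4 + \left(B + \left(36 + 2 B^{2}\right)\right) = -4 + \left(36 + B + 2 B^{2}\right) = 32 + B + 2 B^{2}$)
$\frac{b{\left(-145 \right)}}{-20782} = \frac{32 - 145 + 2 \left(-145\right)^{2}}{-20782} = \left(32 - 145 + 2 \cdot 21025\right) \left(- \frac{1}{20782}\right) = \left(32 - 145 + 42050\right) \left(- \frac{1}{20782}\right) = 41937 \left(- \frac{1}{20782}\right) = - \frac{41937}{20782}$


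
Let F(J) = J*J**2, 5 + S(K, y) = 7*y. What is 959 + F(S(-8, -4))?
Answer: -34978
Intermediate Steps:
S(K, y) = -5 + 7*y
F(J) = J**3
959 + F(S(-8, -4)) = 959 + (-5 + 7*(-4))**3 = 959 + (-5 - 28)**3 = 959 + (-33)**3 = 959 - 35937 = -34978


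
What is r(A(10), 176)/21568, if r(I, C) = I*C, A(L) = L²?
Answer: 275/337 ≈ 0.81602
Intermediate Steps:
r(I, C) = C*I
r(A(10), 176)/21568 = (176*10²)/21568 = (176*100)*(1/21568) = 17600*(1/21568) = 275/337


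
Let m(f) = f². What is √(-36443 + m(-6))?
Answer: 7*I*√743 ≈ 190.81*I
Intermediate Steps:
√(-36443 + m(-6)) = √(-36443 + (-6)²) = √(-36443 + 36) = √(-36407) = 7*I*√743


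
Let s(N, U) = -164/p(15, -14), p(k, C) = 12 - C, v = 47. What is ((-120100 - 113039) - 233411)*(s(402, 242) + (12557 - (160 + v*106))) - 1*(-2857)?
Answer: -44934793009/13 ≈ -3.4565e+9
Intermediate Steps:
s(N, U) = -82/13 (s(N, U) = -164/(12 - 1*(-14)) = -164/(12 + 14) = -164/26 = -164*1/26 = -82/13)
((-120100 - 113039) - 233411)*(s(402, 242) + (12557 - (160 + v*106))) - 1*(-2857) = ((-120100 - 113039) - 233411)*(-82/13 + (12557 - (160 + 47*106))) - 1*(-2857) = (-233139 - 233411)*(-82/13 + (12557 - (160 + 4982))) + 2857 = -466550*(-82/13 + (12557 - 1*5142)) + 2857 = -466550*(-82/13 + (12557 - 5142)) + 2857 = -466550*(-82/13 + 7415) + 2857 = -466550*96313/13 + 2857 = -44934830150/13 + 2857 = -44934793009/13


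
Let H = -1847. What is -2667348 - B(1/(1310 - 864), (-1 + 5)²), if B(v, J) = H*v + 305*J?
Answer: -1191811841/446 ≈ -2.6722e+6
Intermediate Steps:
B(v, J) = -1847*v + 305*J
-2667348 - B(1/(1310 - 864), (-1 + 5)²) = -2667348 - (-1847/(1310 - 864) + 305*(-1 + 5)²) = -2667348 - (-1847/446 + 305*4²) = -2667348 - (-1847*1/446 + 305*16) = -2667348 - (-1847/446 + 4880) = -2667348 - 1*2174633/446 = -2667348 - 2174633/446 = -1191811841/446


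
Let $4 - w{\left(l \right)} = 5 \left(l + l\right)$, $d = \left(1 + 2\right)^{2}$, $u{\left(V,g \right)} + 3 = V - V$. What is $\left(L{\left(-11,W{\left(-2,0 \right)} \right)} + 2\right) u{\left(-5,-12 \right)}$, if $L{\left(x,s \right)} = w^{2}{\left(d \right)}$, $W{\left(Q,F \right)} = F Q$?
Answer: $-22194$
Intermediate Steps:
$u{\left(V,g \right)} = -3$ ($u{\left(V,g \right)} = -3 + \left(V - V\right) = -3 + 0 = -3$)
$d = 9$ ($d = 3^{2} = 9$)
$w{\left(l \right)} = 4 - 10 l$ ($w{\left(l \right)} = 4 - 5 \left(l + l\right) = 4 - 5 \cdot 2 l = 4 - 10 l$)
$L{\left(x,s \right)} = 7396$ ($L{\left(x,s \right)} = \left(4 - 90\right)^{2} = \left(-86\right)^{2} = 7396$)
$\left(L{\left(-11,W{\left(-2,0 \right)} \right)} + 2\right) u{\left(-5,-12 \right)} = \left(7396 + 2\right) \left(-3\right) = 7398 \left(-3\right) = -22194$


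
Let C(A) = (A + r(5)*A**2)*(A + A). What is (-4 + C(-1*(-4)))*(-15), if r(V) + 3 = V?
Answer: -4260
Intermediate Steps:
r(V) = -3 + V
C(A) = 2*A*(A + 2*A**2) (C(A) = (A + (-3 + 5)*A**2)*(A + A) = (A + 2*A**2)*(2*A) = 2*A*(A + 2*A**2))
(-4 + C(-1*(-4)))*(-15) = (-4 + (-1*(-4))**2*(2 + 4*(-1*(-4))))*(-15) = (-4 + 4**2*(2 + 4*4))*(-15) = (-4 + 16*(2 + 16))*(-15) = (-4 + 16*18)*(-15) = (-4 + 288)*(-15) = 284*(-15) = -4260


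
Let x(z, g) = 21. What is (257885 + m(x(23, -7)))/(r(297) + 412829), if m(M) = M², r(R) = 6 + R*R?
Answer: 129163/250522 ≈ 0.51558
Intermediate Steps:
r(R) = 6 + R²
(257885 + m(x(23, -7)))/(r(297) + 412829) = (257885 + 21²)/((6 + 297²) + 412829) = (257885 + 441)/((6 + 88209) + 412829) = 258326/(88215 + 412829) = 258326/501044 = 258326*(1/501044) = 129163/250522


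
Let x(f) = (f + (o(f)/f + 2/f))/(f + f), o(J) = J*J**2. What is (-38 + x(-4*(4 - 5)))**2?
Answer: 321489/256 ≈ 1255.8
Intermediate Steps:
o(J) = J**3
x(f) = (f + f**2 + 2/f)/(2*f) (x(f) = (f + (f**3/f + 2/f))/(f + f) = (f + (f**2 + 2/f))/((2*f)) = (f + f**2 + 2/f)*(1/(2*f)) = (f + f**2 + 2/f)/(2*f))
(-38 + x(-4*(4 - 5)))**2 = (-38 + (1/2 + (-4*(4 - 5))**(-2) + (-4*(4 - 5))/2))**2 = (-38 + (1/2 + (-4*(-1))**(-2) + (-4*(-1))/2))**2 = (-38 + (1/2 + 4**(-2) + (1/2)*4))**2 = (-38 + (1/2 + 1/16 + 2))**2 = (-38 + 41/16)**2 = (-567/16)**2 = 321489/256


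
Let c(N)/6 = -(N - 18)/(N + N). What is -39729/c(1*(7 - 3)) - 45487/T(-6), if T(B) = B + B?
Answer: 577/84 ≈ 6.8690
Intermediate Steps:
c(N) = -3*(-18 + N)/N (c(N) = 6*(-(N - 18)/(N + N)) = 6*(-(-18 + N)/(2*N)) = -3*(-18 + N)/N)
T(B) = 2*B
-39729/c(1*(7 - 3)) - 45487/T(-6) = -39729/(-3 + 54/((1*(7 - 3)))) - 45487/(2*(-6)) = -39729/(-3 + 54/((1*4))) - 45487/(-12) = -39729/(-3 + 54/4) - 45487*(-1/12) = -39729/(-3 + 54*(¼)) + 45487/12 = -39729/(-3 + 27/2) + 45487/12 = -39729/21/2 + 45487/12 = -39729*2/21 + 45487/12 = -26486/7 + 45487/12 = 577/84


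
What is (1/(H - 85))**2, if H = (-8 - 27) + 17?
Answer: 1/10609 ≈ 9.4260e-5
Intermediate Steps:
H = -18 (H = -35 + 17 = -18)
(1/(H - 85))**2 = (1/(-18 - 85))**2 = (1/(-103))**2 = (-1/103)**2 = 1/10609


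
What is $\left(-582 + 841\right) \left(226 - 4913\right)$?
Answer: $-1213933$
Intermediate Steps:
$\left(-582 + 841\right) \left(226 - 4913\right) = 259 \left(-4687\right) = -1213933$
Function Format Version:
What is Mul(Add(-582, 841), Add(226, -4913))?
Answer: -1213933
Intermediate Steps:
Mul(Add(-582, 841), Add(226, -4913)) = Mul(259, -4687) = -1213933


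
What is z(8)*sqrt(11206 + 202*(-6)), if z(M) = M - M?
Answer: 0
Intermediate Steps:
z(M) = 0
z(8)*sqrt(11206 + 202*(-6)) = 0*sqrt(11206 + 202*(-6)) = 0*sqrt(11206 - 1212) = 0*sqrt(9994) = 0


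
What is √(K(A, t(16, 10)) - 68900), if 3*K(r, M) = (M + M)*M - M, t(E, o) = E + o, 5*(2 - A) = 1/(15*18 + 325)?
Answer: I*√68458 ≈ 261.65*I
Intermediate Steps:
A = 5949/2975 (A = 2 - 1/(5*(15*18 + 325)) = 2 - 1/(5*(270 + 325)) = 2 - ⅕/595 = 2 - ⅕*1/595 = 2 - 1/2975 = 5949/2975 ≈ 1.9997)
K(r, M) = -M/3 + 2*M²/3 (K(r, M) = ((M + M)*M - M)/3 = ((2*M)*M - M)/3 = (2*M² - M)/3 = (-M + 2*M²)/3 = -M/3 + 2*M²/3)
√(K(A, t(16, 10)) - 68900) = √((16 + 10)*(-1 + 2*(16 + 10))/3 - 68900) = √((⅓)*26*(-1 + 2*26) - 68900) = √((⅓)*26*(-1 + 52) - 68900) = √((⅓)*26*51 - 68900) = √(442 - 68900) = √(-68458) = I*√68458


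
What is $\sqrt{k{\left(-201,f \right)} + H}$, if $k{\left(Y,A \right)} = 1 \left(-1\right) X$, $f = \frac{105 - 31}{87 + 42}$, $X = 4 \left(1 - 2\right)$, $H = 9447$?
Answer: $\sqrt{9451} \approx 97.216$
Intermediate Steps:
$X = -4$ ($X = 4 \left(-1\right) = -4$)
$f = \frac{74}{129} \approx 0.57364$
$k{\left(Y,A \right)} = 4$ ($k{\left(Y,A \right)} = 1 \left(-1\right) \left(-4\right) = \left(-1\right) \left(-4\right) = 4$)
$\sqrt{k{\left(-201,f \right)} + H} = \sqrt{4 + 9447} = \sqrt{9451}$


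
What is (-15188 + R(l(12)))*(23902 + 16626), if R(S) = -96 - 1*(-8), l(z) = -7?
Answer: -619105728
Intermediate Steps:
R(S) = -88 (R(S) = -96 + 8 = -88)
(-15188 + R(l(12)))*(23902 + 16626) = (-15188 - 88)*(23902 + 16626) = -15276*40528 = -619105728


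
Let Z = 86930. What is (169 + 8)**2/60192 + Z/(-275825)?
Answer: 6886527/33540320 ≈ 0.20532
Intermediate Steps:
(169 + 8)**2/60192 + Z/(-275825) = (169 + 8)**2/60192 + 86930/(-275825) = 177**2*(1/60192) + 86930*(-1/275825) = 31329*(1/60192) - 17386/55165 = 3481/6688 - 17386/55165 = 6886527/33540320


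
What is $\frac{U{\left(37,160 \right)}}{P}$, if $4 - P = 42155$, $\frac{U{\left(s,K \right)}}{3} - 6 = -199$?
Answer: $\frac{579}{42151} \approx 0.013736$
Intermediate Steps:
$U{\left(s,K \right)} = -579$ ($U{\left(s,K \right)} = 18 + 3 \left(-199\right) = 18 - 597 = -579$)
$P = -42151$ ($P = 4 - 42155 = -42151$)
$\frac{U{\left(37,160 \right)}}{P} = - \frac{579}{-42151} = \left(-579\right) \left(- \frac{1}{42151}\right) = \frac{579}{42151}$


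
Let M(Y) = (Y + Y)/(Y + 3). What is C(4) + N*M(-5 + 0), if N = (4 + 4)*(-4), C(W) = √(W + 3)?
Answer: -160 + √7 ≈ -157.35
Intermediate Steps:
M(Y) = 2*Y/(3 + Y) (M(Y) = (2*Y)/(3 + Y) = 2*Y/(3 + Y))
C(W) = √(3 + W)
N = -32 (N = 8*(-4) = -32)
C(4) + N*M(-5 + 0) = √(3 + 4) - 64*(-5 + 0)/(3 + (-5 + 0)) = √7 - 64*(-5)/(3 - 5) = √7 - 64*(-5)/(-2) = √7 - 64*(-5)*(-1)/2 = √7 - 32*5 = √7 - 160 = -160 + √7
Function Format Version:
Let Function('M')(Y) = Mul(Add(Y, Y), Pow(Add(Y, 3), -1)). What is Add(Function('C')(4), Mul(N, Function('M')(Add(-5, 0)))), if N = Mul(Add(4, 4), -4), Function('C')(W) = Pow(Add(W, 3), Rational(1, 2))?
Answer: Add(-160, Pow(7, Rational(1, 2))) ≈ -157.35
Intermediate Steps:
Function('M')(Y) = Mul(2, Y, Pow(Add(3, Y), -1)) (Function('M')(Y) = Mul(Mul(2, Y), Pow(Add(3, Y), -1)) = Mul(2, Y, Pow(Add(3, Y), -1)))
Function('C')(W) = Pow(Add(3, W), Rational(1, 2))
N = -32 (N = Mul(8, -4) = -32)
Add(Function('C')(4), Mul(N, Function('M')(Add(-5, 0)))) = Add(Pow(Add(3, 4), Rational(1, 2)), Mul(-32, Mul(2, Add(-5, 0), Pow(Add(3, Add(-5, 0)), -1)))) = Add(Pow(7, Rational(1, 2)), Mul(-32, Mul(2, -5, Pow(Add(3, -5), -1)))) = Add(Pow(7, Rational(1, 2)), Mul(-32, Mul(2, -5, Pow(-2, -1)))) = Add(Pow(7, Rational(1, 2)), Mul(-32, Mul(2, -5, Rational(-1, 2)))) = Add(Pow(7, Rational(1, 2)), Mul(-32, 5)) = Add(Pow(7, Rational(1, 2)), -160) = Add(-160, Pow(7, Rational(1, 2)))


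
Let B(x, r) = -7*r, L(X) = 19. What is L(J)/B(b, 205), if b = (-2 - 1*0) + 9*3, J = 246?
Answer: -19/1435 ≈ -0.013240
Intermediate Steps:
b = 25 (b = (-2 + 0) + 27 = -2 + 27 = 25)
L(J)/B(b, 205) = 19/((-7*205)) = 19/(-1435) = 19*(-1/1435) = -19/1435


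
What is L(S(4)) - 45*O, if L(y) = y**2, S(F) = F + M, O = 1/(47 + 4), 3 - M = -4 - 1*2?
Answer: 2858/17 ≈ 168.12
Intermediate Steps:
M = 9 (M = 3 - (-4 - 1*2) = 3 - (-4 - 2) = 3 - 1*(-6) = 3 + 6 = 9)
O = 1/51 ≈ 0.019608
S(F) = 9 + F (S(F) = F + 9 = 9 + F)
L(S(4)) - 45*O = (9 + 4)**2 - 45*1/51 = 13**2 - 15/17 = 169 - 15/17 = 2858/17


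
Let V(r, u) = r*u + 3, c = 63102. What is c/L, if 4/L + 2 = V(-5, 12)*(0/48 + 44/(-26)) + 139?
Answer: 7365945/2 ≈ 3.6830e+6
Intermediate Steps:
V(r, u) = 3 + r*u
L = 52/3035 (L = 4/(-2 + ((3 - 5*12)*(0/48 + 44/(-26)) + 139)) = 4/(-2 + ((3 - 60)*(0*(1/48) + 44*(-1/26)) + 139)) = 4/(-2 + (-57*(0 - 22/13) + 139)) = 4/(-2 + (-57*(-22/13) + 139)) = 4/(-2 + (1254/13 + 139)) = 4/(-2 + 3061/13) = 4/(3035/13) = 4*(13/3035) = 52/3035 ≈ 0.017133)
c/L = 63102/(52/3035) = 63102*(3035/52) = 7365945/2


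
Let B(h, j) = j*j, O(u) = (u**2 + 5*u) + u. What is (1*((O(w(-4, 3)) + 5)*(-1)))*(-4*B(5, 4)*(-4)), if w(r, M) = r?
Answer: 768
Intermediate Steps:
O(u) = u**2 + 6*u
B(h, j) = j**2
(1*((O(w(-4, 3)) + 5)*(-1)))*(-4*B(5, 4)*(-4)) = (1*((-4*(6 - 4) + 5)*(-1)))*(-4*4**2*(-4)) = (1*((-4*2 + 5)*(-1)))*(-4*16*(-4)) = (1*((-8 + 5)*(-1)))*(-64*(-4)) = (1*(-3*(-1)))*256 = (1*3)*256 = 3*256 = 768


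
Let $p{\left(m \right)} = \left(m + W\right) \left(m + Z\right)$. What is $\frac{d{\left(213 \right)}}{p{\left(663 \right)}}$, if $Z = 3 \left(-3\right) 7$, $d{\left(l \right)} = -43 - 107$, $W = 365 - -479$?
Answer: $- \frac{1}{6028} \approx -0.00016589$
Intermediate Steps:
$W = 844$ ($W = 365 + 479 = 844$)
$d{\left(l \right)} = -150$ ($d{\left(l \right)} = -43 - 107 = -150$)
$Z = -63$ ($Z = \left(-9\right) 7 = -63$)
$p{\left(m \right)} = \left(-63 + m\right) \left(844 + m\right)$ ($p{\left(m \right)} = \left(m + 844\right) \left(m - 63\right) = \left(844 + m\right) \left(-63 + m\right) = \left(-63 + m\right) \left(844 + m\right)$)
$\frac{d{\left(213 \right)}}{p{\left(663 \right)}} = - \frac{150}{-53172 + 663^{2} + 781 \cdot 663} = - \frac{150}{-53172 + 439569 + 517803} = - \frac{150}{904200} = \left(-150\right) \frac{1}{904200} = - \frac{1}{6028}$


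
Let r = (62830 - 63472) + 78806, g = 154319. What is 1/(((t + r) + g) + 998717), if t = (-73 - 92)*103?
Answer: 1/1214205 ≈ 8.2358e-7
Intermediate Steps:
r = 78164 (r = -642 + 78806 = 78164)
t = -16995 (t = -165*103 = -16995)
1/(((t + r) + g) + 998717) = 1/(((-16995 + 78164) + 154319) + 998717) = 1/((61169 + 154319) + 998717) = 1/(215488 + 998717) = 1/1214205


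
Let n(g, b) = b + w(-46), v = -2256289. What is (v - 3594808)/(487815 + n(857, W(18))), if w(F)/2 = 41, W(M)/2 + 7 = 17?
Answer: -5851097/487917 ≈ -11.992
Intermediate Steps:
W(M) = 20 (W(M) = -14 + 2*17 = -14 + 34 = 20)
w(F) = 82 (w(F) = 2*41 = 82)
n(g, b) = 82 + b (n(g, b) = b + 82 = 82 + b)
(v - 3594808)/(487815 + n(857, W(18))) = (-2256289 - 3594808)/(487815 + (82 + 20)) = -5851097/(487815 + 102) = -5851097/487917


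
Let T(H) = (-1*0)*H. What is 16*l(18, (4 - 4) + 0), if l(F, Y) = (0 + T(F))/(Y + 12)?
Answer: 0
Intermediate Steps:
T(H) = 0 (T(H) = 0*H = 0)
l(F, Y) = 0 (l(F, Y) = (0 + 0)/(Y + 12) = 0/(12 + Y) = 0)
16*l(18, (4 - 4) + 0) = 16*0 = 0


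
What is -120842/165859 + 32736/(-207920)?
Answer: -1909689304/2155337705 ≈ -0.88603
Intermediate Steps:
-120842/165859 + 32736/(-207920) = -120842*1/165859 + 32736*(-1/207920) = -120842/165859 - 2046/12995 = -1909689304/2155337705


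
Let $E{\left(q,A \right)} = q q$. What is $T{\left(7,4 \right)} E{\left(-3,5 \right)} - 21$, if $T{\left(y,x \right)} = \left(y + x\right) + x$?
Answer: $114$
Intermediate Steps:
$E{\left(q,A \right)} = q^{2}$
$T{\left(y,x \right)} = y + 2 x$ ($T{\left(y,x \right)} = \left(x + y\right) + x = y + 2 x$)
$T{\left(7,4 \right)} E{\left(-3,5 \right)} - 21 = \left(7 + 2 \cdot 4\right) \left(-3\right)^{2} - 21 = \left(7 + 8\right) 9 - 21 = 15 \cdot 9 - 21 = 135 - 21 = 114$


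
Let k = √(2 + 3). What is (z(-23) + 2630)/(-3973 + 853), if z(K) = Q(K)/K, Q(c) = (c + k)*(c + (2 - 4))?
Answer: -521/624 - 5*√5/14352 ≈ -0.83572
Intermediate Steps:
k = √5 ≈ 2.2361
Q(c) = (-2 + c)*(c + √5) (Q(c) = (c + √5)*(c + (2 - 4)) = (c + √5)*(c - 2) = (c + √5)*(-2 + c) = (-2 + c)*(c + √5))
z(K) = (K² - 2*K - 2*√5 + K*√5)/K
(z(-23) + 2630)/(-3973 + 853) = ((-2 - 23 + √5 - 2*√5/(-23)) + 2630)/(-3973 + 853) = ((-2 - 23 + √5 - 2*√5*(-1/23)) + 2630)/(-3120) = ((-2 - 23 + √5 + 2*√5/23) + 2630)*(-1/3120) = ((-25 + 25*√5/23) + 2630)*(-1/3120) = (2605 + 25*√5/23)*(-1/3120) = -521/624 - 5*√5/14352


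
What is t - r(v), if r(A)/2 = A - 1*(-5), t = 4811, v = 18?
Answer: 4765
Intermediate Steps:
r(A) = 10 + 2*A (r(A) = 2*(A - 1*(-5)) = 2*(A + 5) = 2*(5 + A) = 10 + 2*A)
t - r(v) = 4811 - (10 + 2*18) = 4811 - (10 + 36) = 4811 - 1*46 = 4811 - 46 = 4765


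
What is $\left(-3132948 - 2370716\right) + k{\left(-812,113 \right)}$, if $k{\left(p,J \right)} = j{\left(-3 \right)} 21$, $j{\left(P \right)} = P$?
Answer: $-5503727$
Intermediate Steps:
$k{\left(p,J \right)} = -63$ ($k{\left(p,J \right)} = \left(-3\right) 21 = -63$)
$\left(-3132948 - 2370716\right) + k{\left(-812,113 \right)} = \left(-3132948 - 2370716\right) - 63 = -5503664 - 63 = -5503727$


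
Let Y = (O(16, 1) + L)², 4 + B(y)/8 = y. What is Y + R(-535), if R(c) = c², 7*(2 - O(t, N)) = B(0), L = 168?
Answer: 15518309/49 ≈ 3.1670e+5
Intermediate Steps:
B(y) = -32 + 8*y
O(t, N) = 46/7 (O(t, N) = 2 - (-32 + 8*0)/7 = 2 - (-32 + 0)/7 = 2 - ⅐*(-32) = 2 + 32/7 = 46/7)
Y = 1493284/49 (Y = (46/7 + 168)² = (1222/7)² = 1493284/49 ≈ 30475.)
Y + R(-535) = 1493284/49 + (-535)² = 1493284/49 + 286225 = 15518309/49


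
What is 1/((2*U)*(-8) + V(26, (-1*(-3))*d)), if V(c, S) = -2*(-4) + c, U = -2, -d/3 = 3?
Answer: 1/66 ≈ 0.015152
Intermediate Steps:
d = -9 (d = -3*3 = -9)
V(c, S) = 8 + c
1/((2*U)*(-8) + V(26, (-1*(-3))*d)) = 1/((2*(-2))*(-8) + (8 + 26)) = 1/(-4*(-8) + 34) = 1/(32 + 34) = 1/66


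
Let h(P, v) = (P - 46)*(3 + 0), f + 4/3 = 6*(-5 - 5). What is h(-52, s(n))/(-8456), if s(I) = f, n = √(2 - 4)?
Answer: 21/604 ≈ 0.034768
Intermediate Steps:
n = I*√2 (n = √(-2) = I*√2 ≈ 1.4142*I)
f = -184/3 (f = -4/3 + 6*(-5 - 5) = -4/3 + 6*(-10) = -4/3 - 60 = -184/3 ≈ -61.333)
s(I) = -184/3
h(P, v) = -138 + 3*P (h(P, v) = (-46 + P)*3 = -138 + 3*P)
h(-52, s(n))/(-8456) = (-138 + 3*(-52))/(-8456) = (-138 - 156)*(-1/8456) = -294*(-1/8456) = 21/604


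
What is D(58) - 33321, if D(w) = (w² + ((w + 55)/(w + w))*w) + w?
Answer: -59685/2 ≈ -29843.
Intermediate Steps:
D(w) = 55/2 + w² + 3*w/2 (D(w) = (w² + ((55 + w)/((2*w)))*w) + w = (w² + ((55 + w)*(1/(2*w)))*w) + w = (w² + ((55 + w)/(2*w))*w) + w = (w² + (55/2 + w/2)) + w = (55/2 + w² + w/2) + w = 55/2 + w² + 3*w/2)
D(58) - 33321 = (55/2 + 58² + (3/2)*58) - 33321 = (55/2 + 3364 + 87) - 33321 = 6957/2 - 33321 = -59685/2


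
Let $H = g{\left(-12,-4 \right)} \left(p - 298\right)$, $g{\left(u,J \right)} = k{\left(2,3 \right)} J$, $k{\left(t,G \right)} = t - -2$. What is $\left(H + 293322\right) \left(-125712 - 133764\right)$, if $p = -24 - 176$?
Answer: $-78177524040$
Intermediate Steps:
$k{\left(t,G \right)} = 2 + t$ ($k{\left(t,G \right)} = t + 2 = 2 + t$)
$p = -200$
$g{\left(u,J \right)} = 4 J$ ($g{\left(u,J \right)} = \left(2 + 2\right) J = 4 J$)
$H = 7968$ ($H = 4 \left(-4\right) \left(-200 - 298\right) = \left(-16\right) \left(-498\right) = 7968$)
$\left(H + 293322\right) \left(-125712 - 133764\right) = \left(7968 + 293322\right) \left(-125712 - 133764\right) = 301290 \left(-259476\right) = -78177524040$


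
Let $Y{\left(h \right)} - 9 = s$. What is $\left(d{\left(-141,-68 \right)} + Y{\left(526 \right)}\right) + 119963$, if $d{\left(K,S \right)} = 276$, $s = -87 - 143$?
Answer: $120018$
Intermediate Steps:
$s = -230$ ($s = -87 - 143 = -230$)
$Y{\left(h \right)} = -221$ ($Y{\left(h \right)} = 9 - 230 = -221$)
$\left(d{\left(-141,-68 \right)} + Y{\left(526 \right)}\right) + 119963 = \left(276 - 221\right) + 119963 = 55 + 119963 = 120018$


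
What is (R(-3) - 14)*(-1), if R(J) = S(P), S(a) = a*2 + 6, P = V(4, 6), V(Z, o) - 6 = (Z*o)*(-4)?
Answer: 188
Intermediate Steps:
V(Z, o) = 6 - 4*Z*o (V(Z, o) = 6 + (Z*o)*(-4) = 6 - 4*Z*o)
P = -90 (P = 6 - 4*4*6 = 6 - 96 = -90)
S(a) = 6 + 2*a (S(a) = 2*a + 6 = 6 + 2*a)
R(J) = -174 (R(J) = 6 + 2*(-90) = 6 - 180 = -174)
(R(-3) - 14)*(-1) = (-174 - 14)*(-1) = -188*(-1) = 188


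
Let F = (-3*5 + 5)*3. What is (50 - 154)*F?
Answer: 3120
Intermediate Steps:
F = -30 (F = (-15 + 5)*3 = -10*3 = -30)
(50 - 154)*F = (50 - 154)*(-30) = -104*(-30) = 3120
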